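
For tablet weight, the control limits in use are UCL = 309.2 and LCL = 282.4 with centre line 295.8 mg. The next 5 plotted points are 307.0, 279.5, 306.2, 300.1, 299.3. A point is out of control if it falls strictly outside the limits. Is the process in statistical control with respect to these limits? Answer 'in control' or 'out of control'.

out of control

Compare each point to [282.4, 309.2]: sample 2 = 279.5 < LCL.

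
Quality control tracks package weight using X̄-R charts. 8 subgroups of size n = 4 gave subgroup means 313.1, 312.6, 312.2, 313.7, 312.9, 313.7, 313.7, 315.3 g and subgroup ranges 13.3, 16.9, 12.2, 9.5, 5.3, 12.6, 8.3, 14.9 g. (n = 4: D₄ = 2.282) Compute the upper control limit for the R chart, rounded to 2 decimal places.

26.53

R̄ = (13.3 + 16.9 + 12.2 + 9.5 + 5.3 + 12.6 + 8.3 + 14.9) / 8 = 93.0000 / 8 = 11.6250
UCL_R = D₄·R̄ = 2.282 × 11.6250 = 26.5282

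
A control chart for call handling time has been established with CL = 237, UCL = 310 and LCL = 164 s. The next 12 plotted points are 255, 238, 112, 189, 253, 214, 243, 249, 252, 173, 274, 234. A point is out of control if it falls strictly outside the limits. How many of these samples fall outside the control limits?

Compare each point to [164, 310]: sample 3 = 112 < LCL.

1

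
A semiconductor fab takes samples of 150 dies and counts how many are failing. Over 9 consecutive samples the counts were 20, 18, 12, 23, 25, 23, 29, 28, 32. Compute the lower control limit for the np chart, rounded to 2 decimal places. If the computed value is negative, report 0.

10.02

p̄ = Σdᵢ / (k·n) = 210 / (9 × 150) = 0.15556
LCL = np̄ − 3·√(np̄(1−p̄)) = 23.3333 − 3 × 4.4389 = 10.0167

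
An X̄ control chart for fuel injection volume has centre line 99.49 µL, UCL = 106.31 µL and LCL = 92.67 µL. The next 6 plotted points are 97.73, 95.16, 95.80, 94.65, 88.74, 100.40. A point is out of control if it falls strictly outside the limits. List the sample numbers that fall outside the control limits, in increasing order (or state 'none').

Compare each point to [92.67, 106.31]: sample 5 = 88.74 < LCL.

5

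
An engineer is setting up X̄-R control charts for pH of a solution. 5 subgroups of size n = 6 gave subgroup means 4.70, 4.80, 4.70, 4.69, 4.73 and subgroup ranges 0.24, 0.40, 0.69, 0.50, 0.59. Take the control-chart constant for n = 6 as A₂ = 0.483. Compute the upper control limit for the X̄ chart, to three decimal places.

4.958

X̄̄ = (4.70 + 4.80 + 4.70 + 4.69 + 4.73) / 5 = 23.6200 / 5 = 4.7240
R̄ = (0.24 + 0.40 + 0.69 + 0.50 + 0.59) / 5 = 2.4200 / 5 = 0.4840
UCL = X̄̄ + A₂·R̄ = 4.7240 + 0.483 × 0.4840 = 4.9578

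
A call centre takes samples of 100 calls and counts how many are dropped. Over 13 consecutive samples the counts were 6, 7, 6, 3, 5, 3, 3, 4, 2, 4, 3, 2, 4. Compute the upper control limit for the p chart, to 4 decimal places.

0.0988

p̄ = Σdᵢ / (k·n) = 52 / (13 × 100) = 0.04000
UCL = p̄ + 3·√(p̄(1−p̄)/n) = 0.04000 + 3 × √(0.04000×0.96000/100) = 0.04000 + 3 × 0.01960 = 0.09879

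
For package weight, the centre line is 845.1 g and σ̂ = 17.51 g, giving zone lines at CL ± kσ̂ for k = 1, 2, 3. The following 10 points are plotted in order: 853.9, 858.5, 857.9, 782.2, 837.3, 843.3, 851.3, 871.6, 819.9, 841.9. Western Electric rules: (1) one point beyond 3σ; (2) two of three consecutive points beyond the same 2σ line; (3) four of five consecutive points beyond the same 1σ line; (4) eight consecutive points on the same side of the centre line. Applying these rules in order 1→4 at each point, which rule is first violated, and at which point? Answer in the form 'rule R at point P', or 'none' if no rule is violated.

Zone of each point (C = within 1σ̂, B = 1σ̂–2σ̂, A = 2σ̂–3σ̂, * = beyond 3σ̂; sign = side of CL): 1:+C, 2:+C, 3:+C, 4:-*, 5:-C, 6:-C, 7:+C, 8:+B, 9:-B, 10:-C
Rule 1 (one point beyond the 3σ limits) is satisfied at point 4.

rule 1 at point 4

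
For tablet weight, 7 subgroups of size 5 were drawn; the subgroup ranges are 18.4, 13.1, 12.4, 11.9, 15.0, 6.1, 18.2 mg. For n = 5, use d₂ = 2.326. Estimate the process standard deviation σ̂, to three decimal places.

5.841

R̄ = (18.4 + 13.1 + 12.4 + 11.9 + 15.0 + 6.1 + 18.2) / 7 = 13.5857
σ̂ = R̄ / d₂ = 13.5857 / 2.326 = 5.8408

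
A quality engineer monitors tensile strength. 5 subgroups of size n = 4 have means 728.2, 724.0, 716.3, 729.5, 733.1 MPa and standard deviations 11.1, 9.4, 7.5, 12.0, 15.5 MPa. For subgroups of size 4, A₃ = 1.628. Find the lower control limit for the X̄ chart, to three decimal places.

X̄̄ = (728.2 + 724.0 + 716.3 + 729.5 + 733.1) / 5 = 726.2200
s̄ = (11.1 + 9.4 + 7.5 + 12.0 + 15.5) / 5 = 11.1000
LCL = X̄̄ − A₃·s̄ = 726.2200 − 1.628 × 11.1000 = 708.1492

708.149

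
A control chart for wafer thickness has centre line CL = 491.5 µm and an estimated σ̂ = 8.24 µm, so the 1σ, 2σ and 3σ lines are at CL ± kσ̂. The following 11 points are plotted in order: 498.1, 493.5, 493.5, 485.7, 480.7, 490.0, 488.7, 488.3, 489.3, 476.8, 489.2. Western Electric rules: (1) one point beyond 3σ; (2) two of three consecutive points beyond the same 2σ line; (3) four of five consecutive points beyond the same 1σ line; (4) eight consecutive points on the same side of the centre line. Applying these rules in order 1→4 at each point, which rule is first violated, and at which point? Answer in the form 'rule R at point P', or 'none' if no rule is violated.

Zone of each point (C = within 1σ̂, B = 1σ̂–2σ̂, A = 2σ̂–3σ̂, * = beyond 3σ̂; sign = side of CL): 1:+C, 2:+C, 3:+C, 4:-C, 5:-B, 6:-C, 7:-C, 8:-C, 9:-C, 10:-B, 11:-C
Rule 4 (eight consecutive points on the same side of the centre line) is satisfied at point 11.

rule 4 at point 11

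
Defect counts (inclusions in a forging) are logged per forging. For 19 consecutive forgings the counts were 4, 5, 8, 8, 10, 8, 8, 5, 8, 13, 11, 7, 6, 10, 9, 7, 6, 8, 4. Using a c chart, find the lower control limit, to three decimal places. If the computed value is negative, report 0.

c̄ = (4 + 5 + 8 + 8 + 10 + 8 + 8 + 5 + 8 + 13 + 11 + 7 + 6 + 10 + 9 + 7 + 6 + 8 + 4) / 19 = 145 / 19 = 7.6316
LCL = c̄ − 3√c̄ = 7.6316 − 3 × 2.7625 = -0.6560 → 0 (cannot be negative)

0.000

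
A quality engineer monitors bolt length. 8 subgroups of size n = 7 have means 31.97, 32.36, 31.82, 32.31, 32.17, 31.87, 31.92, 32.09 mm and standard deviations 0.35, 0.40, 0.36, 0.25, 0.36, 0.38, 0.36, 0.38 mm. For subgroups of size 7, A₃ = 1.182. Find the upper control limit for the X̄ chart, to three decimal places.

X̄̄ = (31.97 + 32.36 + 31.82 + 32.31 + 32.17 + 31.87 + 31.92 + 32.09) / 8 = 32.0637
s̄ = (0.35 + 0.40 + 0.36 + 0.25 + 0.36 + 0.38 + 0.36 + 0.38) / 8 = 0.3550
UCL = X̄̄ + A₃·s̄ = 32.0637 + 1.182 × 0.3550 = 32.4834

32.483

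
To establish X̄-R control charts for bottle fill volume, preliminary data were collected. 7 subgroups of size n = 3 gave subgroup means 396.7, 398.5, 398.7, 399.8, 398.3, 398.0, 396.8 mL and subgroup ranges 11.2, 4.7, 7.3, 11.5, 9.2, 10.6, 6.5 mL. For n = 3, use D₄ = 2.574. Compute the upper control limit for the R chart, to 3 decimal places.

22.431

R̄ = (11.2 + 4.7 + 7.3 + 11.5 + 9.2 + 10.6 + 6.5) / 7 = 61.0000 / 7 = 8.7143
UCL_R = D₄·R̄ = 2.574 × 8.7143 = 22.4306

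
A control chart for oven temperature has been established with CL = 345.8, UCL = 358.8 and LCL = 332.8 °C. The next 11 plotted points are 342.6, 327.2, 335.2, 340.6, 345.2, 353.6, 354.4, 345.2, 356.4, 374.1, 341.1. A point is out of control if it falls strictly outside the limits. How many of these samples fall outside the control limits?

Compare each point to [332.8, 358.8]: sample 2 = 327.2 < LCL; sample 10 = 374.1 > UCL.

2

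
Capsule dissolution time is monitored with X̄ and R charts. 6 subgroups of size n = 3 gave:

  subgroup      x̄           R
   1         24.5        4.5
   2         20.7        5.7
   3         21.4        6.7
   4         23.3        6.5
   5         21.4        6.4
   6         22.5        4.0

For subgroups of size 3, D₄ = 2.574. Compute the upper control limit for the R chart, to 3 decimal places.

R̄ = (4.5 + 5.7 + 6.7 + 6.5 + 6.4 + 4.0) / 6 = 33.8000 / 6 = 5.6333
UCL_R = D₄·R̄ = 2.574 × 5.6333 = 14.5002

14.500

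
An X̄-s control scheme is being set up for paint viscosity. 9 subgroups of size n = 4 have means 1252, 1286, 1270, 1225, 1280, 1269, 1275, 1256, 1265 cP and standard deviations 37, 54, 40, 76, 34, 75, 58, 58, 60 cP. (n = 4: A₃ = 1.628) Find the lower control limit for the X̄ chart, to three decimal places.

1175.225

X̄̄ = (1252 + 1286 + 1270 + 1225 + 1280 + 1269 + 1275 + 1256 + 1265) / 9 = 1264.2222
s̄ = (37 + 54 + 40 + 76 + 34 + 75 + 58 + 58 + 60) / 9 = 54.6667
LCL = X̄̄ − A₃·s̄ = 1264.2222 − 1.628 × 54.6667 = 1175.2249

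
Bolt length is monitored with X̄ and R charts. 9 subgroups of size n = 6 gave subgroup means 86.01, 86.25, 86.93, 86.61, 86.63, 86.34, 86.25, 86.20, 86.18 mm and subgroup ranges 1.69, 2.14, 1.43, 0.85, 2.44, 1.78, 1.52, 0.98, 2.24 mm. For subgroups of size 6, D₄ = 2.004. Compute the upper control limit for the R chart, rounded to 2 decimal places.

3.36

R̄ = (1.69 + 2.14 + 1.43 + 0.85 + 2.44 + 1.78 + 1.52 + 0.98 + 2.24) / 9 = 15.0700 / 9 = 1.6744
UCL_R = D₄·R̄ = 2.004 × 1.6744 = 3.3556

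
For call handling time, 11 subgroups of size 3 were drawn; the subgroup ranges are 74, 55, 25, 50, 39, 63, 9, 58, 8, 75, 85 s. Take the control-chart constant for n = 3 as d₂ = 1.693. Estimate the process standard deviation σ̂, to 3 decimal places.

R̄ = (74 + 55 + 25 + 50 + 39 + 63 + 9 + 58 + 8 + 75 + 85) / 11 = 49.1818
σ̂ = R̄ / d₂ = 49.1818 / 1.693 = 29.0501

29.050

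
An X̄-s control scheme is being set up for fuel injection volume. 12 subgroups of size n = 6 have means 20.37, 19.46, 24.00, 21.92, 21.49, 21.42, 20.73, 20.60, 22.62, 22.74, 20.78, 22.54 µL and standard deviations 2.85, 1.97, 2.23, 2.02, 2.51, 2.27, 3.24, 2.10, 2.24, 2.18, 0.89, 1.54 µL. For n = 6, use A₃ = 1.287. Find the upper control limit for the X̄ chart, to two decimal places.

X̄̄ = (20.37 + 19.46 + 24.00 + 21.92 + 21.49 + 21.42 + 20.73 + 20.60 + 22.62 + 22.74 + 20.78 + 22.54) / 12 = 21.5558
s̄ = (2.85 + 1.97 + 2.23 + 2.02 + 2.51 + 2.27 + 3.24 + 2.10 + 2.24 + 2.18 + 0.89 + 1.54) / 12 = 2.1700
UCL = X̄̄ + A₃·s̄ = 21.5558 + 1.287 × 2.1700 = 24.3486

24.35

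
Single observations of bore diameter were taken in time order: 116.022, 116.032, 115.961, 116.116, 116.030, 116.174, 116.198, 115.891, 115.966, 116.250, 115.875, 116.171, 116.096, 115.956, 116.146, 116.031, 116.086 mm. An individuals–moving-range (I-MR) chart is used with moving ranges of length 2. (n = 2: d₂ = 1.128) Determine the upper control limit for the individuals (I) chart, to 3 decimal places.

116.458

X̄ = (116.022 + 116.032 + 115.961 + 116.116 + 116.030 + 116.174 + 116.198 + 115.891 + 115.966 + 116.250 + 115.875 + 116.171 + 116.096 + 115.956 + 116.146 + 116.031 + 116.086) / 17 = 116.0589
Moving ranges: 0.010, 0.071, 0.155, 0.086, 0.144, 0.024, 0.307, 0.075, 0.284, 0.375, 0.296, 0.075, 0.140, 0.190, 0.115, 0.055; M̄R̄ = 2.4020 / 16 = 0.1501
UCL = X̄ + 3·M̄R̄/d₂ = 116.0589 + 3 × 0.1501 / 1.128 = 116.4582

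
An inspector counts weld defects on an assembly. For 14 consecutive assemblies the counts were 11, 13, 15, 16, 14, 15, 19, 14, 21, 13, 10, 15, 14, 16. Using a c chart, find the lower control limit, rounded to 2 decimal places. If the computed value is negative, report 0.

3.21

c̄ = (11 + 13 + 15 + 16 + 14 + 15 + 19 + 14 + 21 + 13 + 10 + 15 + 14 + 16) / 14 = 206 / 14 = 14.7143
LCL = c̄ − 3√c̄ = 14.7143 − 3 × 3.8359 = 3.2065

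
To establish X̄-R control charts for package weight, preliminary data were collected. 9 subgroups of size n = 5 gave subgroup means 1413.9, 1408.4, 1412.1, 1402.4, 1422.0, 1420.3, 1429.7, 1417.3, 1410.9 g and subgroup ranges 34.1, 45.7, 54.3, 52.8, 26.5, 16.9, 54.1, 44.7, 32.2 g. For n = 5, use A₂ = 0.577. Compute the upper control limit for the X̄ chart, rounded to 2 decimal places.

X̄̄ = (1413.9 + 1408.4 + 1412.1 + 1402.4 + 1422.0 + 1420.3 + 1429.7 + 1417.3 + 1410.9) / 9 = 12737.0000 / 9 = 1415.2222
R̄ = (34.1 + 45.7 + 54.3 + 52.8 + 26.5 + 16.9 + 54.1 + 44.7 + 32.2) / 9 = 361.3000 / 9 = 40.1444
UCL = X̄̄ + A₂·R̄ = 1415.2222 + 0.577 × 40.1444 = 1438.3856

1438.39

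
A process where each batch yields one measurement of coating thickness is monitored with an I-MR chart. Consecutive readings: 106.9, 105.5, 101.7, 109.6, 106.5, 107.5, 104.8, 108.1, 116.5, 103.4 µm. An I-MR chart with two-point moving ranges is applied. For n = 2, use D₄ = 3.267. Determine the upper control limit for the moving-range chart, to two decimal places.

16.23

Moving ranges: 1.4, 3.8, 7.9, 3.1, 1.0, 2.7, 3.3, 8.4, 13.1; M̄R̄ = 44.7000 / 9 = 4.9667
UCL_MR = D₄·M̄R̄ = 3.267 × 4.9667 = 16.2261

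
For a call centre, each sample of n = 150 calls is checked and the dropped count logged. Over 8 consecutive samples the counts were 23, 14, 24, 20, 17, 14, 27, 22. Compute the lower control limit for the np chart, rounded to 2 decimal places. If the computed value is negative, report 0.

p̄ = Σdᵢ / (k·n) = 161 / (8 × 150) = 0.13417
LCL = np̄ − 3·√(np̄(1−p̄)) = 20.1250 − 3 × 4.1743 = 7.6021

7.60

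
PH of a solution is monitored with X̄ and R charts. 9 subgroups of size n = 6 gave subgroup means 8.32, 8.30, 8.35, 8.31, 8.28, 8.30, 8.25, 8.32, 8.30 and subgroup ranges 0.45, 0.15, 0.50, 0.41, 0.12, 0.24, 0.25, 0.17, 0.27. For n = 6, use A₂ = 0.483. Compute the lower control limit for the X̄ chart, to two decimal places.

X̄̄ = (8.32 + 8.30 + 8.35 + 8.31 + 8.28 + 8.30 + 8.25 + 8.32 + 8.30) / 9 = 74.7300 / 9 = 8.3033
R̄ = (0.45 + 0.15 + 0.50 + 0.41 + 0.12 + 0.24 + 0.25 + 0.17 + 0.27) / 9 = 2.5600 / 9 = 0.2844
LCL = X̄̄ − A₂·R̄ = 8.3033 − 0.483 × 0.2844 = 8.1659

8.17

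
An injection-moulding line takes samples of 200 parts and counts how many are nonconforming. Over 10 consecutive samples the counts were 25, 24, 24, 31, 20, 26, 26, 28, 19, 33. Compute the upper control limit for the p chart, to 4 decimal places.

0.1989

p̄ = Σdᵢ / (k·n) = 256 / (10 × 200) = 0.12800
UCL = p̄ + 3·√(p̄(1−p̄)/n) = 0.12800 + 3 × √(0.12800×0.87200/200) = 0.12800 + 3 × 0.02362 = 0.19887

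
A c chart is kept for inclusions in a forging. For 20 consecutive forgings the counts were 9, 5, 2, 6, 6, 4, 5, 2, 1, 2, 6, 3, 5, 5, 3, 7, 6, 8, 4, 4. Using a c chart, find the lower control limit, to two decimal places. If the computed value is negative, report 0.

0.00

c̄ = (9 + 5 + 2 + 6 + 6 + 4 + 5 + 2 + 1 + 2 + 6 + 3 + 5 + 5 + 3 + 7 + 6 + 8 + 4 + 4) / 20 = 93 / 20 = 4.6500
LCL = c̄ − 3√c̄ = 4.6500 − 3 × 2.1564 = -1.8192 → 0 (cannot be negative)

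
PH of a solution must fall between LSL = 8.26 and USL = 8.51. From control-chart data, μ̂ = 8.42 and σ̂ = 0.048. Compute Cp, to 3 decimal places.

Cp = (USL − LSL) / (6σ̂) = (8.51 − 8.26) / (6 × 0.048) = 0.2500 / 0.2880 = 0.8681

0.868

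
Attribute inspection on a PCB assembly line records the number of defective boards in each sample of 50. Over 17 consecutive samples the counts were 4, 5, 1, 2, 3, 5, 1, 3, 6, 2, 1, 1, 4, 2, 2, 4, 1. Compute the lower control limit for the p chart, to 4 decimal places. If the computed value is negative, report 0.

0.0000

p̄ = Σdᵢ / (k·n) = 47 / (17 × 50) = 0.05529
LCL = p̄ − 3·√(p̄(1−p̄)/n) = 0.05529 − 3 × 0.03232 = -0.04167 → 0 (negative, so LCL = 0)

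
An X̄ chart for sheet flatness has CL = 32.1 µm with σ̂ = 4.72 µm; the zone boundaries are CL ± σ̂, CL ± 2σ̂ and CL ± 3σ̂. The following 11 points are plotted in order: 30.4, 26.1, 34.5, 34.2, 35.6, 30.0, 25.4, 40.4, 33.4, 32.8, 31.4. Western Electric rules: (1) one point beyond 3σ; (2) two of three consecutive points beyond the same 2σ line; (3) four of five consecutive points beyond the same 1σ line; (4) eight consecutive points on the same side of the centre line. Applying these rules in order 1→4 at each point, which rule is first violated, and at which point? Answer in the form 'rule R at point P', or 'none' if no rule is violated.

none

Zone of each point (C = within 1σ̂, B = 1σ̂–2σ̂, A = 2σ̂–3σ̂, * = beyond 3σ̂; sign = side of CL): 1:-C, 2:-B, 3:+C, 4:+C, 5:+C, 6:-C, 7:-B, 8:+B, 9:+C, 10:+C, 11:-C
No rule fires across all 11 points.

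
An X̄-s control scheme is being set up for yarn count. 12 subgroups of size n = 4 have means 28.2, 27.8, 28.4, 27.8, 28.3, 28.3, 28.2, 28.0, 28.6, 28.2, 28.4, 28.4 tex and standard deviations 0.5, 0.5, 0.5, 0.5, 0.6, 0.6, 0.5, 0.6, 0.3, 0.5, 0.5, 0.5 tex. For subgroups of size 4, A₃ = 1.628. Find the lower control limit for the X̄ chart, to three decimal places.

27.389

X̄̄ = (28.2 + 27.8 + 28.4 + 27.8 + 28.3 + 28.3 + 28.2 + 28.0 + 28.6 + 28.2 + 28.4 + 28.4) / 12 = 28.2167
s̄ = (0.5 + 0.5 + 0.5 + 0.5 + 0.6 + 0.6 + 0.5 + 0.6 + 0.3 + 0.5 + 0.5 + 0.5) / 12 = 0.5083
LCL = X̄̄ − A₃·s̄ = 28.2167 − 1.628 × 0.5083 = 27.3891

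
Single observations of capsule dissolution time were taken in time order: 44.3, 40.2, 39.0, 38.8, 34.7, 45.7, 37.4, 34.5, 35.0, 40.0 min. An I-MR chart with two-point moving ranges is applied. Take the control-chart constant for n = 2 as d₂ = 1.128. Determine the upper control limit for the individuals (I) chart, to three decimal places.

X̄ = (44.3 + 40.2 + 39.0 + 38.8 + 34.7 + 45.7 + 37.4 + 34.5 + 35.0 + 40.0) / 10 = 38.9600
Moving ranges: 4.1, 1.2, 0.2, 4.1, 11.0, 8.3, 2.9, 0.5, 5.0; M̄R̄ = 37.3000 / 9 = 4.1444
UCL = X̄ + 3·M̄R̄/d₂ = 38.9600 + 3 × 4.1444 / 1.128 = 49.9825

49.982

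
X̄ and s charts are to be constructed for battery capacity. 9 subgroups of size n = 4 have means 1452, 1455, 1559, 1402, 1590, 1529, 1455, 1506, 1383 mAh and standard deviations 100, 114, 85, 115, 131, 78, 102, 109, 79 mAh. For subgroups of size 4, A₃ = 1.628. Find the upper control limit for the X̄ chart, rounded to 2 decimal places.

X̄̄ = (1452 + 1455 + 1559 + 1402 + 1590 + 1529 + 1455 + 1506 + 1383) / 9 = 1481.2222
s̄ = (100 + 114 + 85 + 115 + 131 + 78 + 102 + 109 + 79) / 9 = 101.4444
UCL = X̄̄ + A₃·s̄ = 1481.2222 + 1.628 × 101.4444 = 1646.3738

1646.37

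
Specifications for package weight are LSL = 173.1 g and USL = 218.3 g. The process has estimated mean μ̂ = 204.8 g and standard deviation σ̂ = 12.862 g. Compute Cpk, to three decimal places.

0.350

Cpu = (USL − μ̂) / (3σ̂) = (218.3 − 204.8) / (3 × 12.862) = 0.3499; Cpl = (μ̂ − LSL) / (3σ̂) = (204.8 − 173.1) / (3 × 12.862) = 0.8215; Cpk = min(Cpu, Cpl) = 0.3499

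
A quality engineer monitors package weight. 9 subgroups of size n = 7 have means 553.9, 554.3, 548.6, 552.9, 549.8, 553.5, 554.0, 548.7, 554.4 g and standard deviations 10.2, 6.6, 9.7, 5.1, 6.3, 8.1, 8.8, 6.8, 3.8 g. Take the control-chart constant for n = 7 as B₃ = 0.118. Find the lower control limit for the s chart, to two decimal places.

s̄ = (10.2 + 6.6 + 9.7 + 5.1 + 6.3 + 8.1 + 8.8 + 6.8 + 3.8) / 9 = 7.2667
LCL_s = B₃·s̄ = 0.118 × 7.2667 = 0.8575

0.86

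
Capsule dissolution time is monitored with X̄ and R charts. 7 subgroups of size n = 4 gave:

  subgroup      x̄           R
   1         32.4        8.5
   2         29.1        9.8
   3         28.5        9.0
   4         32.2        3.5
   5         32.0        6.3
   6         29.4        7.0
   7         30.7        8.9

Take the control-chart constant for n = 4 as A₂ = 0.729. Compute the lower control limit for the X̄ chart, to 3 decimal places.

X̄̄ = (32.4 + 29.1 + 28.5 + 32.2 + 32.0 + 29.4 + 30.7) / 7 = 214.3000 / 7 = 30.6143
R̄ = (8.5 + 9.8 + 9.0 + 3.5 + 6.3 + 7.0 + 8.9) / 7 = 53.0000 / 7 = 7.5714
LCL = X̄̄ − A₂·R̄ = 30.6143 − 0.729 × 7.5714 = 25.0947

25.095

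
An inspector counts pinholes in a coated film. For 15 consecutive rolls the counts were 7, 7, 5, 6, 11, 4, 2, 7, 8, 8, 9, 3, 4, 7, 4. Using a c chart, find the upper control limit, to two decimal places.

13.56

c̄ = (7 + 7 + 5 + 6 + 11 + 4 + 2 + 7 + 8 + 8 + 9 + 3 + 4 + 7 + 4) / 15 = 92 / 15 = 6.1333
UCL = c̄ + 3√c̄ = 6.1333 + 3 × √6.1333 = 6.1333 + 3 × 2.4766 = 13.5630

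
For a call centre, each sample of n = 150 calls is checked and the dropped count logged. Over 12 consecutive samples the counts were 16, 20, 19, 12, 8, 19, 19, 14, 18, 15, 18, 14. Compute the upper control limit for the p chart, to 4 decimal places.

0.1823

p̄ = Σdᵢ / (k·n) = 192 / (12 × 150) = 0.10667
UCL = p̄ + 3·√(p̄(1−p̄)/n) = 0.10667 + 3 × √(0.10667×0.89333/150) = 0.10667 + 3 × 0.02520 = 0.18228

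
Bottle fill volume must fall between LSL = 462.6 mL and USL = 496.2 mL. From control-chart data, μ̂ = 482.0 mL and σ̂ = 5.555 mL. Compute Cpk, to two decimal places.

Cpu = (USL − μ̂) / (3σ̂) = (496.2 − 482.0) / (3 × 5.555) = 0.8521; Cpl = (μ̂ − LSL) / (3σ̂) = (482.0 − 462.6) / (3 × 5.555) = 1.1641; Cpk = min(Cpu, Cpl) = 0.8521

0.85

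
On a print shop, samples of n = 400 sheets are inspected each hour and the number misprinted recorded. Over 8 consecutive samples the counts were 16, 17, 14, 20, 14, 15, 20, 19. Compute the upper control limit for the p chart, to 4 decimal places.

0.0723

p̄ = Σdᵢ / (k·n) = 135 / (8 × 400) = 0.04219
UCL = p̄ + 3·√(p̄(1−p̄)/n) = 0.04219 + 3 × √(0.04219×0.95781/400) = 0.04219 + 3 × 0.01005 = 0.07234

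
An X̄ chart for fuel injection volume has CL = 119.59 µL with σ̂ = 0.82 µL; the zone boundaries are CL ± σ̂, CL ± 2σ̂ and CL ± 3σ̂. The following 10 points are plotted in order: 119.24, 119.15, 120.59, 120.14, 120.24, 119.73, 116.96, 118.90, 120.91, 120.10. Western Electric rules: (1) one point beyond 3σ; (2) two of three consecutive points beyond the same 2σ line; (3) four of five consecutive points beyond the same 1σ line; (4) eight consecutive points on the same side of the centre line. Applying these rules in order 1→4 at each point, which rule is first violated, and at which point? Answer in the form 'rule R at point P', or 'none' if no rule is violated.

Zone of each point (C = within 1σ̂, B = 1σ̂–2σ̂, A = 2σ̂–3σ̂, * = beyond 3σ̂; sign = side of CL): 1:-C, 2:-C, 3:+B, 4:+C, 5:+C, 6:+C, 7:-*, 8:-C, 9:+B, 10:+C
Rule 1 (one point beyond the 3σ limits) is satisfied at point 7.

rule 1 at point 7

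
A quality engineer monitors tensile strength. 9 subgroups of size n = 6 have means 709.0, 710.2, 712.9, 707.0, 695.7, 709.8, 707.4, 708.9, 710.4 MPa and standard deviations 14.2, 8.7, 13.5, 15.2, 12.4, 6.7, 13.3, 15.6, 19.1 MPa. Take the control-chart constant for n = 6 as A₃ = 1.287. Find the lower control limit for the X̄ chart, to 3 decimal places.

X̄̄ = (709.0 + 710.2 + 712.9 + 707.0 + 695.7 + 709.8 + 707.4 + 708.9 + 710.4) / 9 = 707.9222
s̄ = (14.2 + 8.7 + 13.5 + 15.2 + 12.4 + 6.7 + 13.3 + 15.6 + 19.1) / 9 = 13.1889
LCL = X̄̄ − A₃·s̄ = 707.9222 − 1.287 × 13.1889 = 690.9481

690.948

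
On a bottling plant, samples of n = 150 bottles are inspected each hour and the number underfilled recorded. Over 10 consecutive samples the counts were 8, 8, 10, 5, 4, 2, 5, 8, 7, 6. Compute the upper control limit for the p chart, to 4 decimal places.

p̄ = Σdᵢ / (k·n) = 63 / (10 × 150) = 0.04200
UCL = p̄ + 3·√(p̄(1−p̄)/n) = 0.04200 + 3 × √(0.04200×0.95800/150) = 0.04200 + 3 × 0.01638 = 0.09113

0.0911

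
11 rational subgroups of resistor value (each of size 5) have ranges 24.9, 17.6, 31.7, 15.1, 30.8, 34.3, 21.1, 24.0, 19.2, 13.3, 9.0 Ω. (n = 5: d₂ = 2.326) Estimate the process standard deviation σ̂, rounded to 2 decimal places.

R̄ = (24.9 + 17.6 + 31.7 + 15.1 + 30.8 + 34.3 + 21.1 + 24.0 + 19.2 + 13.3 + 9.0) / 11 = 21.9091
σ̂ = R̄ / d₂ = 21.9091 / 2.326 = 9.4192

9.42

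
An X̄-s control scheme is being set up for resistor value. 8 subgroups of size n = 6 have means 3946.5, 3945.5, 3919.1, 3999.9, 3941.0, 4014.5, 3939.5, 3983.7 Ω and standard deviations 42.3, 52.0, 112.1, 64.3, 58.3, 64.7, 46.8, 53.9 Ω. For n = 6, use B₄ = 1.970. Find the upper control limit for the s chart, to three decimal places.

s̄ = (42.3 + 52.0 + 112.1 + 64.3 + 58.3 + 64.7 + 46.8 + 53.9) / 8 = 61.8000
UCL_s = B₄·s̄ = 1.970 × 61.8000 = 121.7460

121.746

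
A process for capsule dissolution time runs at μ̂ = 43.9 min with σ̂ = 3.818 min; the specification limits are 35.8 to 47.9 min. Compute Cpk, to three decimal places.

Cpu = (USL − μ̂) / (3σ̂) = (47.9 − 43.9) / (3 × 3.818) = 0.3492; Cpl = (μ̂ − LSL) / (3σ̂) = (43.9 − 35.8) / (3 × 3.818) = 0.7072; Cpk = min(Cpu, Cpl) = 0.3492

0.349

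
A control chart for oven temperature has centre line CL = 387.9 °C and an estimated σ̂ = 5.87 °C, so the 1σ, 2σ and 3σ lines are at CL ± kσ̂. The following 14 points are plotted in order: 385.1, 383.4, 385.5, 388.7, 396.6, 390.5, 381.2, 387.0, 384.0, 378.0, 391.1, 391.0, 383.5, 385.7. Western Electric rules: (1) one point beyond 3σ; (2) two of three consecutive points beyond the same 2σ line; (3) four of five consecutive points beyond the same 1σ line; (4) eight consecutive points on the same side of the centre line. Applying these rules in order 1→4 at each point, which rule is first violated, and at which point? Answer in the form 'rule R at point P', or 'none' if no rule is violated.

none

Zone of each point (C = within 1σ̂, B = 1σ̂–2σ̂, A = 2σ̂–3σ̂, * = beyond 3σ̂; sign = side of CL): 1:-C, 2:-C, 3:-C, 4:+C, 5:+B, 6:+C, 7:-B, 8:-C, 9:-C, 10:-B, 11:+C, 12:+C, 13:-C, 14:-C
No rule fires across all 14 points.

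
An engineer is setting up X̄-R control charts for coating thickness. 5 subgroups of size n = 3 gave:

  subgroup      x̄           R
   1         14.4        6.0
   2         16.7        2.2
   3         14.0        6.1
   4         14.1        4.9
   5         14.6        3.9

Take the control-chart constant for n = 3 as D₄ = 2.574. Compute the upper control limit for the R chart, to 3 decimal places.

11.892

R̄ = (6.0 + 2.2 + 6.1 + 4.9 + 3.9) / 5 = 23.1000 / 5 = 4.6200
UCL_R = D₄·R̄ = 2.574 × 4.6200 = 11.8919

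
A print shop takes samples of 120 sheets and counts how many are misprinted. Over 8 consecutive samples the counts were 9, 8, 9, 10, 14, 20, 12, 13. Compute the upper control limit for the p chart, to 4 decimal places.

0.1807

p̄ = Σdᵢ / (k·n) = 95 / (8 × 120) = 0.09896
UCL = p̄ + 3·√(p̄(1−p̄)/n) = 0.09896 + 3 × √(0.09896×0.90104/120) = 0.09896 + 3 × 0.02726 = 0.18073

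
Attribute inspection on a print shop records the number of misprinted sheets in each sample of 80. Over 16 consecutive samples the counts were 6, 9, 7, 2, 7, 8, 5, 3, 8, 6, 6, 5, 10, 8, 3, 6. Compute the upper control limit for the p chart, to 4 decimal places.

0.1669

p̄ = Σdᵢ / (k·n) = 99 / (16 × 80) = 0.07734
UCL = p̄ + 3·√(p̄(1−p̄)/n) = 0.07734 + 3 × √(0.07734×0.92266/80) = 0.07734 + 3 × 0.02987 = 0.16694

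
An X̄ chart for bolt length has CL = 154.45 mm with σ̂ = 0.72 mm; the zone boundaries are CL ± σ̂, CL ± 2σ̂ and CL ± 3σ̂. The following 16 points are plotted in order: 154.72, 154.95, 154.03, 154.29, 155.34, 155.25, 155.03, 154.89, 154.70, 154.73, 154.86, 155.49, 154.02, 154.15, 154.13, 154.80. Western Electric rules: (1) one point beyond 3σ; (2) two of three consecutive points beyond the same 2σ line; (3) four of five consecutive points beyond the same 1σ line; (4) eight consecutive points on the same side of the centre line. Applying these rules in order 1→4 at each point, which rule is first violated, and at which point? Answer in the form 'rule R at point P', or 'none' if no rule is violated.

rule 4 at point 12

Zone of each point (C = within 1σ̂, B = 1σ̂–2σ̂, A = 2σ̂–3σ̂, * = beyond 3σ̂; sign = side of CL): 1:+C, 2:+C, 3:-C, 4:-C, 5:+B, 6:+B, 7:+C, 8:+C, 9:+C, 10:+C, 11:+C, 12:+B, 13:-C, 14:-C, 15:-C, 16:+C
Rule 4 (eight consecutive points on the same side of the centre line) is satisfied at point 12.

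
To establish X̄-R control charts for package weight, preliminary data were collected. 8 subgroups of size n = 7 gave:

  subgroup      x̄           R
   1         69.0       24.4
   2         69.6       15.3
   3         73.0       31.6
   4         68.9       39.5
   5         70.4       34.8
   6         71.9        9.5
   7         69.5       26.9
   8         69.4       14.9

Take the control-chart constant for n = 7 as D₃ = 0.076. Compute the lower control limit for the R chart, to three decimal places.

1.871

R̄ = (24.4 + 15.3 + 31.6 + 39.5 + 34.8 + 9.5 + 26.9 + 14.9) / 8 = 196.9000 / 8 = 24.6125
LCL_R = D₃·R̄ = 0.076 × 24.6125 = 1.8705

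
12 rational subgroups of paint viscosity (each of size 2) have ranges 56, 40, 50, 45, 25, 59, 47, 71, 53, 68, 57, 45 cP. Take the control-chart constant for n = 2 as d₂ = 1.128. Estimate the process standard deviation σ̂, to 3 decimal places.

R̄ = (56 + 40 + 50 + 45 + 25 + 59 + 47 + 71 + 53 + 68 + 57 + 45) / 12 = 51.3333
σ̂ = R̄ / d₂ = 51.3333 / 1.128 = 45.5083

45.508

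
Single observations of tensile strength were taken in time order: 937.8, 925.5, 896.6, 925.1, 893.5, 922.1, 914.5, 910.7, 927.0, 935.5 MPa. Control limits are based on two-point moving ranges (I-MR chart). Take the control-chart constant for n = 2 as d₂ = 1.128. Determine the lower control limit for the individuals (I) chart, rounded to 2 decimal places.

869.75

X̄ = (937.8 + 925.5 + 896.6 + 925.1 + 893.5 + 922.1 + 914.5 + 910.7 + 927.0 + 935.5) / 10 = 918.8300
Moving ranges: 12.3, 28.9, 28.5, 31.6, 28.6, 7.6, 3.8, 16.3, 8.5; M̄R̄ = 166.1000 / 9 = 18.4556
LCL = X̄ − 3·M̄R̄/d₂ = 918.8300 − 3 × 18.4556 / 1.128 = 869.7461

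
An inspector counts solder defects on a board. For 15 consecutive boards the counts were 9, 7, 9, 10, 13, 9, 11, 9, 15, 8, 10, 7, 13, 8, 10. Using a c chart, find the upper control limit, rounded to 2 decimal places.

c̄ = (9 + 7 + 9 + 10 + 13 + 9 + 11 + 9 + 15 + 8 + 10 + 7 + 13 + 8 + 10) / 15 = 148 / 15 = 9.8667
UCL = c̄ + 3√c̄ = 9.8667 + 3 × √9.8667 = 9.8667 + 3 × 3.1411 = 19.2900

19.29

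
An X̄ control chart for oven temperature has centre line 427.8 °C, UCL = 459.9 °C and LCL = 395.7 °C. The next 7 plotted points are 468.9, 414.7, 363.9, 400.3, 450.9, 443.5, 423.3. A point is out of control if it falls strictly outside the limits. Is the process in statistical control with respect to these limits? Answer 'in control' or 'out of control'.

out of control

Compare each point to [395.7, 459.9]: sample 1 = 468.9 > UCL; sample 3 = 363.9 < LCL.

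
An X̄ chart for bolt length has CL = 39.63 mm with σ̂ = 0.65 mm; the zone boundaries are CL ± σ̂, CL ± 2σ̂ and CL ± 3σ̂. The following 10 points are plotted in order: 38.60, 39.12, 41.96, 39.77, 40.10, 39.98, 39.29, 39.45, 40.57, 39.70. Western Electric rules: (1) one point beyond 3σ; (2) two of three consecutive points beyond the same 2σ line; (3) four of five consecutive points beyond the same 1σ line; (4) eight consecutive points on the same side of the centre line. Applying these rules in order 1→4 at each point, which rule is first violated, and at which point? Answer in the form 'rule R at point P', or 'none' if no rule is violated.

rule 1 at point 3

Zone of each point (C = within 1σ̂, B = 1σ̂–2σ̂, A = 2σ̂–3σ̂, * = beyond 3σ̂; sign = side of CL): 1:-B, 2:-C, 3:+*, 4:+C, 5:+C, 6:+C, 7:-C, 8:-C, 9:+B, 10:+C
Rule 1 (one point beyond the 3σ limits) is satisfied at point 3.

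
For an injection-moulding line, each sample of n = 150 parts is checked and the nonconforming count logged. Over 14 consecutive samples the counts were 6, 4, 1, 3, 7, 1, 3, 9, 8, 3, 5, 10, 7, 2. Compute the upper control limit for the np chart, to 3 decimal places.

11.478

p̄ = Σdᵢ / (k·n) = 69 / (14 × 150) = 0.03286
UCL = np̄ + 3·√(np̄(1−p̄)) = 4.9286 + 3 × √(4.9286×0.96714) = 4.9286 + 3 × 2.1833 = 11.4784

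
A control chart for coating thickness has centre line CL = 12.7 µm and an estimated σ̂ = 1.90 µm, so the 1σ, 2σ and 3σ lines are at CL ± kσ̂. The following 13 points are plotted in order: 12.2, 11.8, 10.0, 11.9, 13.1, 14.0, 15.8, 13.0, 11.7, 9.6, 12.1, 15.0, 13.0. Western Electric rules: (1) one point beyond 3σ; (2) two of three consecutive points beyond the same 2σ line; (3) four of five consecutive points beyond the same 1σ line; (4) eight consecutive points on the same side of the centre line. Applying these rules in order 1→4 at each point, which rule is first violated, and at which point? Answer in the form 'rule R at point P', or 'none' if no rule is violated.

Zone of each point (C = within 1σ̂, B = 1σ̂–2σ̂, A = 2σ̂–3σ̂, * = beyond 3σ̂; sign = side of CL): 1:-C, 2:-C, 3:-B, 4:-C, 5:+C, 6:+C, 7:+B, 8:+C, 9:-C, 10:-B, 11:-C, 12:+B, 13:+C
No rule fires across all 13 points.

none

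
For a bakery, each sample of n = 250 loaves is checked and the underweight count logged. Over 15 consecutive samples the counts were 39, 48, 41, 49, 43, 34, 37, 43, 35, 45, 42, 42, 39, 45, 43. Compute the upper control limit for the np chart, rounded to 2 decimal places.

p̄ = Σdᵢ / (k·n) = 625 / (15 × 250) = 0.16667
UCL = np̄ + 3·√(np̄(1−p̄)) = 41.6667 + 3 × √(41.6667×0.83333) = 41.6667 + 3 × 5.8926 = 59.3443

59.34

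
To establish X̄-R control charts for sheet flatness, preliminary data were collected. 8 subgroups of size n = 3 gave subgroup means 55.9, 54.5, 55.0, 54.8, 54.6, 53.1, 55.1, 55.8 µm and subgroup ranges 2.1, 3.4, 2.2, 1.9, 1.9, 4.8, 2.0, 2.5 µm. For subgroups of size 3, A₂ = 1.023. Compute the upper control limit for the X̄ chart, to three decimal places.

57.510

X̄̄ = (55.9 + 54.5 + 55.0 + 54.8 + 54.6 + 53.1 + 55.1 + 55.8) / 8 = 438.8000 / 8 = 54.8500
R̄ = (2.1 + 3.4 + 2.2 + 1.9 + 1.9 + 4.8 + 2.0 + 2.5) / 8 = 20.8000 / 8 = 2.6000
UCL = X̄̄ + A₂·R̄ = 54.8500 + 1.023 × 2.6000 = 57.5098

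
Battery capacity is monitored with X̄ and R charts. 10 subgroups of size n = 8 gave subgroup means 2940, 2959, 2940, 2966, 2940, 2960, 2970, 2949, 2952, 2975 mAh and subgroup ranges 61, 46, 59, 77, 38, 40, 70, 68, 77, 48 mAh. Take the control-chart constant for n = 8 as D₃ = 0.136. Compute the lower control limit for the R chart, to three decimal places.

R̄ = (61 + 46 + 59 + 77 + 38 + 40 + 70 + 68 + 77 + 48) / 10 = 584.0000 / 10 = 58.4000
LCL_R = D₃·R̄ = 0.136 × 58.4000 = 7.9424

7.942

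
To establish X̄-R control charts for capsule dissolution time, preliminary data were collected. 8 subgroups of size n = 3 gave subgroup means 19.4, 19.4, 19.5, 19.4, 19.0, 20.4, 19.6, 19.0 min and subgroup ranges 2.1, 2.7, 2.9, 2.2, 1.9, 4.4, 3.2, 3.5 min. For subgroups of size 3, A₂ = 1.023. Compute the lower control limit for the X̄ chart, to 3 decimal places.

16.534

X̄̄ = (19.4 + 19.4 + 19.5 + 19.4 + 19.0 + 20.4 + 19.6 + 19.0) / 8 = 155.7000 / 8 = 19.4625
R̄ = (2.1 + 2.7 + 2.9 + 2.2 + 1.9 + 4.4 + 3.2 + 3.5) / 8 = 22.9000 / 8 = 2.8625
LCL = X̄̄ − A₂·R̄ = 19.4625 − 1.023 × 2.8625 = 16.5342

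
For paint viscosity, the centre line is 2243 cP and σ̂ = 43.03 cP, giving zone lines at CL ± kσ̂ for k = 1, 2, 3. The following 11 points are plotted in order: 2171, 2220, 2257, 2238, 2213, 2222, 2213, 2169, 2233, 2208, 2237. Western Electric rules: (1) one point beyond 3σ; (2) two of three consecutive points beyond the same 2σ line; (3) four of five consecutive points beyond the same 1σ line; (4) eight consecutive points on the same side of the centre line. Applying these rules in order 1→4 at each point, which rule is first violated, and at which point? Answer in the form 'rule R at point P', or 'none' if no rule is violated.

rule 4 at point 11

Zone of each point (C = within 1σ̂, B = 1σ̂–2σ̂, A = 2σ̂–3σ̂, * = beyond 3σ̂; sign = side of CL): 1:-B, 2:-C, 3:+C, 4:-C, 5:-C, 6:-C, 7:-C, 8:-B, 9:-C, 10:-C, 11:-C
Rule 4 (eight consecutive points on the same side of the centre line) is satisfied at point 11.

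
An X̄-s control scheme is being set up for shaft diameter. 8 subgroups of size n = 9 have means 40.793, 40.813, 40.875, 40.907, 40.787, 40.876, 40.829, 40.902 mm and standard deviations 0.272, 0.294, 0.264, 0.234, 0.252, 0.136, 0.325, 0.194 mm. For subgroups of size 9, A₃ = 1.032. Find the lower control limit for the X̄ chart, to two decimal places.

X̄̄ = (40.793 + 40.813 + 40.875 + 40.907 + 40.787 + 40.876 + 40.829 + 40.902) / 8 = 40.8477
s̄ = (0.272 + 0.294 + 0.264 + 0.234 + 0.252 + 0.136 + 0.325 + 0.194) / 8 = 0.2464
LCL = X̄̄ − A₃·s̄ = 40.8477 − 1.032 × 0.2464 = 40.5935

40.59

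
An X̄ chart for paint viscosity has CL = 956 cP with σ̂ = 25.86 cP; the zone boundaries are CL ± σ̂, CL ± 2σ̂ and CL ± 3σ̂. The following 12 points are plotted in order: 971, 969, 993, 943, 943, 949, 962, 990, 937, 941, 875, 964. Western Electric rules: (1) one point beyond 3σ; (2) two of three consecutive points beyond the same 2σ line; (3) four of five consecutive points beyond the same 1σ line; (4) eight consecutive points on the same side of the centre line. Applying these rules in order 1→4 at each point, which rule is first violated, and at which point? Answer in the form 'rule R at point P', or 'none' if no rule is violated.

Zone of each point (C = within 1σ̂, B = 1σ̂–2σ̂, A = 2σ̂–3σ̂, * = beyond 3σ̂; sign = side of CL): 1:+C, 2:+C, 3:+B, 4:-C, 5:-C, 6:-C, 7:+C, 8:+B, 9:-C, 10:-C, 11:-*, 12:+C
Rule 1 (one point beyond the 3σ limits) is satisfied at point 11.

rule 1 at point 11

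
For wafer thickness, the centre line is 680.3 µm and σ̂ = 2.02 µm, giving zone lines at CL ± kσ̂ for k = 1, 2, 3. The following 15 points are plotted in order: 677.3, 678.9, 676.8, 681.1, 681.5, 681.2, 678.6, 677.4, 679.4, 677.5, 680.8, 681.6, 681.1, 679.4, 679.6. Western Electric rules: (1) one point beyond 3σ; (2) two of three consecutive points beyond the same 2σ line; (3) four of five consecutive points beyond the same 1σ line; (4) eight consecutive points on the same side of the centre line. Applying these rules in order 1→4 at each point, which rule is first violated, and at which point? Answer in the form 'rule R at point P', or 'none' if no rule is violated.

Zone of each point (C = within 1σ̂, B = 1σ̂–2σ̂, A = 2σ̂–3σ̂, * = beyond 3σ̂; sign = side of CL): 1:-B, 2:-C, 3:-B, 4:+C, 5:+C, 6:+C, 7:-C, 8:-B, 9:-C, 10:-B, 11:+C, 12:+C, 13:+C, 14:-C, 15:-C
No rule fires across all 15 points.

none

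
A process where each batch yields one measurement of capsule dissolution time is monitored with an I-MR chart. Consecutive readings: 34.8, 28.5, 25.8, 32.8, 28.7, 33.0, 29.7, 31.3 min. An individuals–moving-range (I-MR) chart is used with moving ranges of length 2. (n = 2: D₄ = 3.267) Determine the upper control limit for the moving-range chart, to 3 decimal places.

13.675

Moving ranges: 6.3, 2.7, 7.0, 4.1, 4.3, 3.3, 1.6; M̄R̄ = 29.3000 / 7 = 4.1857
UCL_MR = D₄·M̄R̄ = 3.267 × 4.1857 = 13.6747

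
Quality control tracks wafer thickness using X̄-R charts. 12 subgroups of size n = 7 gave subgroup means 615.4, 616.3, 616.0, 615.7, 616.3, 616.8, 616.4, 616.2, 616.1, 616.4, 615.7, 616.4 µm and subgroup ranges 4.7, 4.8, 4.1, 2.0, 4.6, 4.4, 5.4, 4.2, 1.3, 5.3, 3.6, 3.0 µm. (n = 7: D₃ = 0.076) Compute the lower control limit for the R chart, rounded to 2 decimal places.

R̄ = (4.7 + 4.8 + 4.1 + 2.0 + 4.6 + 4.4 + 5.4 + 4.2 + 1.3 + 5.3 + 3.6 + 3.0) / 12 = 47.4000 / 12 = 3.9500
LCL_R = D₃·R̄ = 0.076 × 3.9500 = 0.3002

0.30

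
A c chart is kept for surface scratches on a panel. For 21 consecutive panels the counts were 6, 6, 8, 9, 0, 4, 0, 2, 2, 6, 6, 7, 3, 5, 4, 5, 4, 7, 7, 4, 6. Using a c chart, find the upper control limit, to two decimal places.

c̄ = (6 + 6 + 8 + 9 + 0 + 4 + 0 + 2 + 2 + 6 + 6 + 7 + 3 + 5 + 4 + 5 + 4 + 7 + 7 + 4 + 6) / 21 = 101 / 21 = 4.8095
UCL = c̄ + 3√c̄ = 4.8095 + 3 × √4.8095 = 4.8095 + 3 × 2.1931 = 11.3887

11.39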